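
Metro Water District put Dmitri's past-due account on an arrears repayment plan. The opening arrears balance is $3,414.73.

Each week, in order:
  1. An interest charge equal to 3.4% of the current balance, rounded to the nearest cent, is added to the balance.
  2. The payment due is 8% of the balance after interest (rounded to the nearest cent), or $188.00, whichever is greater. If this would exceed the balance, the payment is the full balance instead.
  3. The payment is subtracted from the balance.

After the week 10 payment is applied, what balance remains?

Week 1: $3,414.73 +$116.10 interest = $3,530.83; pay $282.47 → $3,248.36
Week 2: $3,248.36 +$110.44 interest = $3,358.80; pay $268.70 → $3,090.10
Week 3: $3,090.10 +$105.06 interest = $3,195.16; pay $255.61 → $2,939.55
Week 4: $2,939.55 +$99.94 interest = $3,039.49; pay $243.16 → $2,796.33
Week 5: $2,796.33 +$95.08 interest = $2,891.41; pay $231.31 → $2,660.10
Week 6: $2,660.10 +$90.44 interest = $2,750.54; pay $220.04 → $2,530.50
Week 7: $2,530.50 +$86.04 interest = $2,616.54; pay $209.32 → $2,407.22
Week 8: $2,407.22 +$81.85 interest = $2,489.07; pay $199.13 → $2,289.94
Week 9: $2,289.94 +$77.86 interest = $2,367.80; pay $189.42 → $2,178.38
Week 10: $2,178.38 +$74.06 interest = $2,252.44; pay $188.00 → $2,064.44

$2,064.44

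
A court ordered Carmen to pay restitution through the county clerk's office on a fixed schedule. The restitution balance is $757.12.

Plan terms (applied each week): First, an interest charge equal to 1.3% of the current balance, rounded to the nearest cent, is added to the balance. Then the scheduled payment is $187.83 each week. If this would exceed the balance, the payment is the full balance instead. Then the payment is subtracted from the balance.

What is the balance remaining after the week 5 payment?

# | Opening | Interest | Payment | End bal
1 | $757.12 | $9.84 | $187.83 | $579.13
2 | $579.13 | $7.53 | $187.83 | $398.83
3 | $398.83 | $5.18 | $187.83 | $216.18
4 | $216.18 | $2.81 | $187.83 | $31.16
5 | $31.16 | $0.41 | $31.57 | $0.00

$0.00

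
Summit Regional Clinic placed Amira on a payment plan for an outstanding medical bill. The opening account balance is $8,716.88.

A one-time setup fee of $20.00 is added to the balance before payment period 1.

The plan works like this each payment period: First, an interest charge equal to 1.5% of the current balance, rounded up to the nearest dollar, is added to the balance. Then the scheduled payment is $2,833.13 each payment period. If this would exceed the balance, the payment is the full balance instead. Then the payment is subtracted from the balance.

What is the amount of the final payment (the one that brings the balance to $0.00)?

$518.49

# | Opening | Interest | Payment | End bal
1 | $8,736.88 | $132.00 | $2,833.13 | $6,035.75
2 | $6,035.75 | $91.00 | $2,833.13 | $3,293.62
3 | $3,293.62 | $50.00 | $2,833.13 | $510.49
4 | $510.49 | $8.00 | $518.49 | $0.00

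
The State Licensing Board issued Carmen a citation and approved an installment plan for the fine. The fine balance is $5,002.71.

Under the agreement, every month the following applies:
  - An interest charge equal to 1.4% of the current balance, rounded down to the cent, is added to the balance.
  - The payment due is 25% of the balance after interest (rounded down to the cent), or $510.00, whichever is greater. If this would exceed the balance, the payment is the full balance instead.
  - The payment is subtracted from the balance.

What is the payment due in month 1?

$1,268.18

Month 1: opening $5,002.71; interest $70.03 → $5,072.74; payment $1,268.18; balance $3,804.56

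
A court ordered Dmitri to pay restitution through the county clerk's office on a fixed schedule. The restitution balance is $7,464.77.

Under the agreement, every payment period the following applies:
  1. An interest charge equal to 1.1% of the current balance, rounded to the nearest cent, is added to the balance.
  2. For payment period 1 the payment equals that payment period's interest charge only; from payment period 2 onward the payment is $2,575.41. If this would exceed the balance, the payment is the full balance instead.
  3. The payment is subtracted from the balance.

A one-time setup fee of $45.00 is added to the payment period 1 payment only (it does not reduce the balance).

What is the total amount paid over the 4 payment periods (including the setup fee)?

# | Opening | Interest | Payment | Fee | End bal
1 | $7,464.77 | $82.11 | $82.11 | $45.00 | $7,464.77
2 | $7,464.77 | $82.11 | $2,575.41 | — | $4,971.47
3 | $4,971.47 | $54.69 | $2,575.41 | — | $2,450.75
4 | $2,450.75 | $26.96 | $2,477.71 | — | $0.00
Total paid: $7,755.64

$7,755.64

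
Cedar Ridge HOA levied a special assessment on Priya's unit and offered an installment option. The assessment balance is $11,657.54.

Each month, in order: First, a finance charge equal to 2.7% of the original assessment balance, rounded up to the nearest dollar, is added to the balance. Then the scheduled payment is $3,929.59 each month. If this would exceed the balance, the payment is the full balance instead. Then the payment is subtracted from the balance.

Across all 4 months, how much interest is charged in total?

# | Opening | Interest | Payment | End bal
1 | $11,657.54 | $315.00 | $3,929.59 | $8,042.95
2 | $8,042.95 | $315.00 | $3,929.59 | $4,428.36
3 | $4,428.36 | $315.00 | $3,929.59 | $813.77
4 | $813.77 | $315.00 | $1,128.77 | $0.00
Total interest: $315.00 + $315.00 + $315.00 + $315.00 = $1,260.00

$1,260.00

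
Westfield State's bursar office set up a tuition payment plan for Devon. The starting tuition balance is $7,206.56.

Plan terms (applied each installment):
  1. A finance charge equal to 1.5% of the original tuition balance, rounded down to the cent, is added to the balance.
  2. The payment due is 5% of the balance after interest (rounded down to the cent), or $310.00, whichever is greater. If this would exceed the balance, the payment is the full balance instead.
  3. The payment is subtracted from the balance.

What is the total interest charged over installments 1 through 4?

$432.36

Installment 1: opening $7,206.56; interest $108.09 → $7,314.65; payment $365.73; balance $6,948.92
Installment 2: opening $6,948.92; interest $108.09 → $7,057.01; payment $352.85; balance $6,704.16
Installment 3: opening $6,704.16; interest $108.09 → $6,812.25; payment $340.61; balance $6,471.64
Installment 4: opening $6,471.64; interest $108.09 → $6,579.73; payment $328.98; balance $6,250.75
Total interest: $108.09 + $108.09 + $108.09 + $108.09 = $432.36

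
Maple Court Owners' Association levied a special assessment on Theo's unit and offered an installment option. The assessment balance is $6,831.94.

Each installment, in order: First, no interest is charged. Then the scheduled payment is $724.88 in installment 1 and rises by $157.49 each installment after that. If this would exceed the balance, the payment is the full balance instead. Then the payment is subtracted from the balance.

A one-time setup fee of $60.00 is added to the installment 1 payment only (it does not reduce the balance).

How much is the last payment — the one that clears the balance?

Installment 1: opening $6,831.94; payment $724.88 (+ $60.00 fee); balance $6,107.06
Installment 2: opening $6,107.06; payment $882.37; balance $5,224.69
Installment 3: opening $5,224.69; payment $1,039.86; balance $4,184.83
Installment 4: opening $4,184.83; payment $1,197.35; balance $2,987.48
Installment 5: opening $2,987.48; payment $1,354.84; balance $1,632.64
Installment 6: opening $1,632.64; payment $1,512.33; balance $120.31
Installment 7: opening $120.31; payment $120.31; balance $0.00

$120.31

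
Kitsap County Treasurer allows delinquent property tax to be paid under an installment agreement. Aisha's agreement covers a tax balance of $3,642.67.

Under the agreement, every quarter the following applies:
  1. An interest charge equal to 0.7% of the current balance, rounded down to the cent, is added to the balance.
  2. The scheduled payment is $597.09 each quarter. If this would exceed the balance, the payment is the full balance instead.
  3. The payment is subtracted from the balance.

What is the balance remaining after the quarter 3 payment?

Quarter 1: opening $3,642.67; interest $25.49 → $3,668.16; payment $597.09; balance $3,071.07
Quarter 2: opening $3,071.07; interest $21.49 → $3,092.56; payment $597.09; balance $2,495.47
Quarter 3: opening $2,495.47; interest $17.46 → $2,512.93; payment $597.09; balance $1,915.84

$1,915.84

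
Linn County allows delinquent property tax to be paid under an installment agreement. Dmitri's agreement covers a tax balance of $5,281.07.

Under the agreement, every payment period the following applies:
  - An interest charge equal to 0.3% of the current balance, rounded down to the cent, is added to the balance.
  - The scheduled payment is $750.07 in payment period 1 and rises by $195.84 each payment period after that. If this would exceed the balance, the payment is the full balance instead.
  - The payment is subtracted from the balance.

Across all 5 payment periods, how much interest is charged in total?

$51.23

# | Opening | Interest | Payment | End bal
1 | $5,281.07 | $15.84 | $750.07 | $4,546.84
2 | $4,546.84 | $13.64 | $945.91 | $3,614.57
3 | $3,614.57 | $10.84 | $1,141.75 | $2,483.66
4 | $2,483.66 | $7.45 | $1,337.59 | $1,153.52
5 | $1,153.52 | $3.46 | $1,156.98 | $0.00
Total interest: $15.84 + $13.64 + $10.84 + $7.45 + $3.46 = $51.23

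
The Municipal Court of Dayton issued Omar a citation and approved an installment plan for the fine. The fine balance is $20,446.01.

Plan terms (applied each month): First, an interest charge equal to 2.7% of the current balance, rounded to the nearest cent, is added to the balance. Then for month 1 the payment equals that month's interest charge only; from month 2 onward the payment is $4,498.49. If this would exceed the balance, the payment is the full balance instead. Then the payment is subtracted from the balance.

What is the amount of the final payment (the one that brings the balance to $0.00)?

$4,117.56

Month 1: opening $20,446.01; interest $552.04 → $20,998.05; payment $552.04; balance $20,446.01
Month 2: opening $20,446.01; interest $552.04 → $20,998.05; payment $4,498.49; balance $16,499.56
Month 3: opening $16,499.56; interest $445.49 → $16,945.05; payment $4,498.49; balance $12,446.56
Month 4: opening $12,446.56; interest $336.06 → $12,782.62; payment $4,498.49; balance $8,284.13
Month 5: opening $8,284.13; interest $223.67 → $8,507.80; payment $4,498.49; balance $4,009.31
Month 6: opening $4,009.31; interest $108.25 → $4,117.56; payment $4,117.56; balance $0.00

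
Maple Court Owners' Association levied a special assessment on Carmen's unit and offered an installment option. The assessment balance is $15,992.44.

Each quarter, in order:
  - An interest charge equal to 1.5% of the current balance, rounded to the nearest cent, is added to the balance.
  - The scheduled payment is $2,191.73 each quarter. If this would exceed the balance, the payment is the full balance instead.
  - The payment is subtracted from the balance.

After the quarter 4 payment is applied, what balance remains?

Quarter 1: $15,992.44 +$239.89 interest = $16,232.33; pay $2,191.73 → $14,040.60
Quarter 2: $14,040.60 +$210.61 interest = $14,251.21; pay $2,191.73 → $12,059.48
Quarter 3: $12,059.48 +$180.89 interest = $12,240.37; pay $2,191.73 → $10,048.64
Quarter 4: $10,048.64 +$150.73 interest = $10,199.37; pay $2,191.73 → $8,007.64

$8,007.64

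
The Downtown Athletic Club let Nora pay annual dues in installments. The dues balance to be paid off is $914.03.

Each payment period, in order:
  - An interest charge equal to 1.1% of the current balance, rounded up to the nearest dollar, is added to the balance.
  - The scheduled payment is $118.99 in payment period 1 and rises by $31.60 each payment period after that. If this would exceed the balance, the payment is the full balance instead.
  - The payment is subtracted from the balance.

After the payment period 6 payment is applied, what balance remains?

$0.00

Payment period 1: opening $914.03; interest $11.00 → $925.03; payment $118.99; balance $806.04
Payment period 2: opening $806.04; interest $9.00 → $815.04; payment $150.59; balance $664.45
Payment period 3: opening $664.45; interest $8.00 → $672.45; payment $182.19; balance $490.26
Payment period 4: opening $490.26; interest $6.00 → $496.26; payment $213.79; balance $282.47
Payment period 5: opening $282.47; interest $4.00 → $286.47; payment $245.39; balance $41.08
Payment period 6: opening $41.08; interest $1.00 → $42.08; payment $42.08; balance $0.00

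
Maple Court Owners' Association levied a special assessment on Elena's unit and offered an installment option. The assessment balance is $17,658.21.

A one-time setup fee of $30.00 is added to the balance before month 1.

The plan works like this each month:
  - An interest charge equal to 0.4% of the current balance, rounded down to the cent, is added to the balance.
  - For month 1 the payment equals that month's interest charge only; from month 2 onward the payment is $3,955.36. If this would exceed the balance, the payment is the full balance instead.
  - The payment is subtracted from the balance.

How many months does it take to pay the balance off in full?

Month 1: $17,688.21 +$70.75 interest = $17,758.96; pay $70.75 → $17,688.21
Month 2: $17,688.21 +$70.75 interest = $17,758.96; pay $3,955.36 → $13,803.60
Month 3: $13,803.60 +$55.21 interest = $13,858.81; pay $3,955.36 → $9,903.45
Month 4: $9,903.45 +$39.61 interest = $9,943.06; pay $3,955.36 → $5,987.70
Month 5: $5,987.70 +$23.95 interest = $6,011.65; pay $3,955.36 → $2,056.29
Month 6: $2,056.29 +$8.22 interest = $2,064.51; pay $2,064.51 → $0.00
Balance reaches $0.00 in month 6.

6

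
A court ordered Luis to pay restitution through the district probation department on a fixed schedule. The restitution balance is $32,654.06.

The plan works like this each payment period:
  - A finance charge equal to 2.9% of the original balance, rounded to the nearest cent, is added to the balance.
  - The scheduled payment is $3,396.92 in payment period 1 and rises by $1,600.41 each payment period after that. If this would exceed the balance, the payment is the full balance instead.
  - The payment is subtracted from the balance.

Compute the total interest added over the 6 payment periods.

$5,681.82

# | Opening | Interest | Payment | End bal
1 | $32,654.06 | $946.97 | $3,396.92 | $30,204.11
2 | $30,204.11 | $946.97 | $4,997.33 | $26,153.75
3 | $26,153.75 | $946.97 | $6,597.74 | $20,502.98
4 | $20,502.98 | $946.97 | $8,198.15 | $13,251.80
5 | $13,251.80 | $946.97 | $9,798.56 | $4,400.21
6 | $4,400.21 | $946.97 | $5,347.18 | $0.00
Total interest: $946.97 + $946.97 + $946.97 + $946.97 + $946.97 + $946.97 = $5,681.82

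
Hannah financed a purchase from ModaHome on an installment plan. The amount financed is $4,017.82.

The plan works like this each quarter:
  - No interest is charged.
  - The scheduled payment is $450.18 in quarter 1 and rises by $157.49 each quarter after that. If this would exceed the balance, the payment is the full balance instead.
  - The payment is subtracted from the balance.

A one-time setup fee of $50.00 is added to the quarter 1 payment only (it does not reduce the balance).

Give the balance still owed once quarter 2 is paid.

# | Opening | Payment | Fee | End bal
1 | $4,017.82 | $450.18 | $50.00 | $3,567.64
2 | $3,567.64 | $607.67 | — | $2,959.97

$2,959.97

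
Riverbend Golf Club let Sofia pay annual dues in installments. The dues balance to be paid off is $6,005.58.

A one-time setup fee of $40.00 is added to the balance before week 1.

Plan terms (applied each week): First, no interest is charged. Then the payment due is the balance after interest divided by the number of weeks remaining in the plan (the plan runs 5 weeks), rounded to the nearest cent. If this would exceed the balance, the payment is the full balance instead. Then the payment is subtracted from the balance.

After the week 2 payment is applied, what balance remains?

$3,627.34

Week 1: opening $6,045.58; payment $1,209.12; balance $4,836.46
Week 2: opening $4,836.46; payment $1,209.12; balance $3,627.34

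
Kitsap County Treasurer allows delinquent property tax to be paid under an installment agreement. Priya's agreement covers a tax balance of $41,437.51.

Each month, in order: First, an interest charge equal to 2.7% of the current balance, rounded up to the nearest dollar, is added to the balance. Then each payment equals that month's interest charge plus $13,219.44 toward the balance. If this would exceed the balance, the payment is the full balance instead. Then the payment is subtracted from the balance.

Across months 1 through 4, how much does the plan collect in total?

$43,772.51

Month 1: opening $41,437.51; interest $1,119.00 → $42,556.51; payment $14,338.44; balance $28,218.07
Month 2: opening $28,218.07; interest $762.00 → $28,980.07; payment $13,981.44; balance $14,998.63
Month 3: opening $14,998.63; interest $405.00 → $15,403.63; payment $13,624.44; balance $1,779.19
Month 4: opening $1,779.19; interest $49.00 → $1,828.19; payment $1,828.19; balance $0.00
Total paid: $43,772.51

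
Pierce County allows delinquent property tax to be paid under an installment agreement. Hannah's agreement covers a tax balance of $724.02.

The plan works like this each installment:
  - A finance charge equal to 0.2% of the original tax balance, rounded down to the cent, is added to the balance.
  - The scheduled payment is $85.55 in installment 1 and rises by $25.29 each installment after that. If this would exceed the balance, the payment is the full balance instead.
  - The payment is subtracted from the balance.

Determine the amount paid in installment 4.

$161.42

Installment 1: opening $724.02; interest $1.44 → $725.46; payment $85.55; balance $639.91
Installment 2: opening $639.91; interest $1.44 → $641.35; payment $110.84; balance $530.51
Installment 3: opening $530.51; interest $1.44 → $531.95; payment $136.13; balance $395.82
Installment 4: opening $395.82; interest $1.44 → $397.26; payment $161.42; balance $235.84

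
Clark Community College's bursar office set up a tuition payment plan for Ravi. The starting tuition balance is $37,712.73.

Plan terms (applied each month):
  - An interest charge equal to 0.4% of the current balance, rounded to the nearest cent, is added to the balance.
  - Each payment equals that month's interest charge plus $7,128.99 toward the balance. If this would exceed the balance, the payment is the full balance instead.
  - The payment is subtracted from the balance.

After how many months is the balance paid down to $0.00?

6

Month 1: $37,712.73 +$150.85 interest = $37,863.58; pay $7,279.84 → $30,583.74
Month 2: $30,583.74 +$122.33 interest = $30,706.07; pay $7,251.32 → $23,454.75
Month 3: $23,454.75 +$93.82 interest = $23,548.57; pay $7,222.81 → $16,325.76
Month 4: $16,325.76 +$65.30 interest = $16,391.06; pay $7,194.29 → $9,196.77
Month 5: $9,196.77 +$36.79 interest = $9,233.56; pay $7,165.78 → $2,067.78
Month 6: $2,067.78 +$8.27 interest = $2,076.05; pay $2,076.05 → $0.00
Balance reaches $0.00 in month 6.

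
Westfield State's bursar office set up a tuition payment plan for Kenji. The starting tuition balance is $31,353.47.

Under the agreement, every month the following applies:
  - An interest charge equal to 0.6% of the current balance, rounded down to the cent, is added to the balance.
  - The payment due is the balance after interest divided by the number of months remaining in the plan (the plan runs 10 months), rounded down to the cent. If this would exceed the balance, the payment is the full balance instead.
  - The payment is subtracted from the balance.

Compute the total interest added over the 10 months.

Month 1: opening $31,353.47; interest $188.12 → $31,541.59; payment $3,154.15; balance $28,387.44
Month 2: opening $28,387.44; interest $170.32 → $28,557.76; payment $3,173.08; balance $25,384.68
Month 3: opening $25,384.68; interest $152.30 → $25,536.98; payment $3,192.12; balance $22,344.86
Month 4: opening $22,344.86; interest $134.06 → $22,478.92; payment $3,211.27; balance $19,267.65
Month 5: opening $19,267.65; interest $115.60 → $19,383.25; payment $3,230.54; balance $16,152.71
Month 6: opening $16,152.71; interest $96.91 → $16,249.62; payment $3,249.92; balance $12,999.70
Month 7: opening $12,999.70; interest $77.99 → $13,077.69; payment $3,269.42; balance $9,808.27
Month 8: opening $9,808.27; interest $58.84 → $9,867.11; payment $3,289.03; balance $6,578.08
Month 9: opening $6,578.08; interest $39.46 → $6,617.54; payment $3,308.77; balance $3,308.77
Month 10: opening $3,308.77; interest $19.85 → $3,328.62; payment $3,328.62; balance $0.00
Total interest: $188.12 + $170.32 + $152.30 + $134.06 + $115.60 + $96.91 + $77.99 + $58.84 + $39.46 + $19.85 = $1,053.45

$1,053.45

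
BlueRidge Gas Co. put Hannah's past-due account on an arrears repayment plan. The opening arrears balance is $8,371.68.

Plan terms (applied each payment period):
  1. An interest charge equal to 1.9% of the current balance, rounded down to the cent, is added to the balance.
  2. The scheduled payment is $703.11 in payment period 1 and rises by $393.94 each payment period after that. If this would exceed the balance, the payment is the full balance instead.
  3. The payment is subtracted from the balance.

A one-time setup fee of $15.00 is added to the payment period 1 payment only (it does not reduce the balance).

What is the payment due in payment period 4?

$1,884.93

Payment period 1: opening $8,371.68; interest $159.06 → $8,530.74; payment $703.11 (+ $15.00 fee); balance $7,827.63
Payment period 2: opening $7,827.63; interest $148.72 → $7,976.35; payment $1,097.05; balance $6,879.30
Payment period 3: opening $6,879.30; interest $130.70 → $7,010.00; payment $1,490.99; balance $5,519.01
Payment period 4: opening $5,519.01; interest $104.86 → $5,623.87; payment $1,884.93; balance $3,738.94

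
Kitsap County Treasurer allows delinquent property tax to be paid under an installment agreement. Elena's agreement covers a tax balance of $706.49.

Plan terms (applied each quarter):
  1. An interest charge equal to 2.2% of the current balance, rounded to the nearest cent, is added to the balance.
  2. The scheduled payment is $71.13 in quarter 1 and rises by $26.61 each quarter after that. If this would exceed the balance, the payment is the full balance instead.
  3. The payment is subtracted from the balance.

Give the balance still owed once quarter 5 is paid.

Quarter 1: opening $706.49; interest $15.54 → $722.03; payment $71.13; balance $650.90
Quarter 2: opening $650.90; interest $14.32 → $665.22; payment $97.74; balance $567.48
Quarter 3: opening $567.48; interest $12.48 → $579.96; payment $124.35; balance $455.61
Quarter 4: opening $455.61; interest $10.02 → $465.63; payment $150.96; balance $314.67
Quarter 5: opening $314.67; interest $6.92 → $321.59; payment $177.57; balance $144.02

$144.02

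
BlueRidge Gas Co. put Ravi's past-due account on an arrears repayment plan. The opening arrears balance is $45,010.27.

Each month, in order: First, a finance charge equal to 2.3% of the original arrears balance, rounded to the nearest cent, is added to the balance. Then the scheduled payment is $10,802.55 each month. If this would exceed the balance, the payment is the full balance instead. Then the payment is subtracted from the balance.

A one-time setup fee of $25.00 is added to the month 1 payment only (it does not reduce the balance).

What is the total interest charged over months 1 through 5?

Month 1: $45,010.27 +$1,035.24 interest = $46,045.51; pay $10,802.55 (+ $25.00 fee) → $35,242.96
Month 2: $35,242.96 +$1,035.24 interest = $36,278.20; pay $10,802.55 → $25,475.65
Month 3: $25,475.65 +$1,035.24 interest = $26,510.89; pay $10,802.55 → $15,708.34
Month 4: $15,708.34 +$1,035.24 interest = $16,743.58; pay $10,802.55 → $5,941.03
Month 5: $5,941.03 +$1,035.24 interest = $6,976.27; pay $6,976.27 → $0.00
Total interest: $1,035.24 + $1,035.24 + $1,035.24 + $1,035.24 + $1,035.24 = $5,176.20

$5,176.20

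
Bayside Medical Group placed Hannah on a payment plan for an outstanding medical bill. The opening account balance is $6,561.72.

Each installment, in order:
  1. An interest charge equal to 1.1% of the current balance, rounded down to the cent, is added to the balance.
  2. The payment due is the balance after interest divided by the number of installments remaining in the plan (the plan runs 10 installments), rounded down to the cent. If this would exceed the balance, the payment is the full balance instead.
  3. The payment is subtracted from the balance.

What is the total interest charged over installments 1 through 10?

$410.33

Installment 1: $6,561.72 +$72.17 interest = $6,633.89; pay $663.38 → $5,970.51
Installment 2: $5,970.51 +$65.67 interest = $6,036.18; pay $670.68 → $5,365.50
Installment 3: $5,365.50 +$59.02 interest = $5,424.52; pay $678.06 → $4,746.46
Installment 4: $4,746.46 +$52.21 interest = $4,798.67; pay $685.52 → $4,113.15
Installment 5: $4,113.15 +$45.24 interest = $4,158.39; pay $693.06 → $3,465.33
Installment 6: $3,465.33 +$38.11 interest = $3,503.44; pay $700.68 → $2,802.76
Installment 7: $2,802.76 +$30.83 interest = $2,833.59; pay $708.39 → $2,125.20
Installment 8: $2,125.20 +$23.37 interest = $2,148.57; pay $716.19 → $1,432.38
Installment 9: $1,432.38 +$15.75 interest = $1,448.13; pay $724.06 → $724.07
Installment 10: $724.07 +$7.96 interest = $732.03; pay $732.03 → $0.00
Total interest: $72.17 + $65.67 + $59.02 + $52.21 + $45.24 + $38.11 + $30.83 + $23.37 + $15.75 + $7.96 = $410.33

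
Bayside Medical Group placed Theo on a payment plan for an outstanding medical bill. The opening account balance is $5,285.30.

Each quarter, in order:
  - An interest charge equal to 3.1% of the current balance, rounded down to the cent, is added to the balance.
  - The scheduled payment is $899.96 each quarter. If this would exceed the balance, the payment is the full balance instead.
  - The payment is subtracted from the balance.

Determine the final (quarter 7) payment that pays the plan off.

$527.66

Quarter 1: $5,285.30 +$163.84 interest = $5,449.14; pay $899.96 → $4,549.18
Quarter 2: $4,549.18 +$141.02 interest = $4,690.20; pay $899.96 → $3,790.24
Quarter 3: $3,790.24 +$117.49 interest = $3,907.73; pay $899.96 → $3,007.77
Quarter 4: $3,007.77 +$93.24 interest = $3,101.01; pay $899.96 → $2,201.05
Quarter 5: $2,201.05 +$68.23 interest = $2,269.28; pay $899.96 → $1,369.32
Quarter 6: $1,369.32 +$42.44 interest = $1,411.76; pay $899.96 → $511.80
Quarter 7: $511.80 +$15.86 interest = $527.66; pay $527.66 → $0.00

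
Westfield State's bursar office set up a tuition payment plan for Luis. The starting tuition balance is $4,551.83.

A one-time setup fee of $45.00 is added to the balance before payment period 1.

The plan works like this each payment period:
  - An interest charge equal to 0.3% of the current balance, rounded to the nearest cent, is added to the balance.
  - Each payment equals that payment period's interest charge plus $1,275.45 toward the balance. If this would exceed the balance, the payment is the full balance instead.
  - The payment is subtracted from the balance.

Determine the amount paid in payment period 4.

$772.79

Payment period 1: $4,596.83 +$13.79 interest = $4,610.62; pay $1,289.24 → $3,321.38
Payment period 2: $3,321.38 +$9.96 interest = $3,331.34; pay $1,285.41 → $2,045.93
Payment period 3: $2,045.93 +$6.14 interest = $2,052.07; pay $1,281.59 → $770.48
Payment period 4: $770.48 +$2.31 interest = $772.79; pay $772.79 → $0.00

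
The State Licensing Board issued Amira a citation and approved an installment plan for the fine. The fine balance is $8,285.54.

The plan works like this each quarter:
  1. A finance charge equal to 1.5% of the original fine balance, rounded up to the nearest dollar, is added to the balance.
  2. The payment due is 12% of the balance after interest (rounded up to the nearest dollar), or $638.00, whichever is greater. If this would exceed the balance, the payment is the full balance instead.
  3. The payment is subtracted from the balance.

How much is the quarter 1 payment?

$1,010.00

Quarter 1: opening $8,285.54; interest $125.00 → $8,410.54; payment $1,010.00; balance $7,400.54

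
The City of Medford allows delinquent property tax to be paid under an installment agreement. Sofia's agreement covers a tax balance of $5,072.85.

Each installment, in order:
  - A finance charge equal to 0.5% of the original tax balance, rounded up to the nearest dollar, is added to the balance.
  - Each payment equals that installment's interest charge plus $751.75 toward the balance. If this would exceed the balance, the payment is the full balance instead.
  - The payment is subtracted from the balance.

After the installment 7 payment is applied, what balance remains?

$0.00

Installment 1: opening $5,072.85; interest $26.00 → $5,098.85; payment $777.75; balance $4,321.10
Installment 2: opening $4,321.10; interest $26.00 → $4,347.10; payment $777.75; balance $3,569.35
Installment 3: opening $3,569.35; interest $26.00 → $3,595.35; payment $777.75; balance $2,817.60
Installment 4: opening $2,817.60; interest $26.00 → $2,843.60; payment $777.75; balance $2,065.85
Installment 5: opening $2,065.85; interest $26.00 → $2,091.85; payment $777.75; balance $1,314.10
Installment 6: opening $1,314.10; interest $26.00 → $1,340.10; payment $777.75; balance $562.35
Installment 7: opening $562.35; interest $26.00 → $588.35; payment $588.35; balance $0.00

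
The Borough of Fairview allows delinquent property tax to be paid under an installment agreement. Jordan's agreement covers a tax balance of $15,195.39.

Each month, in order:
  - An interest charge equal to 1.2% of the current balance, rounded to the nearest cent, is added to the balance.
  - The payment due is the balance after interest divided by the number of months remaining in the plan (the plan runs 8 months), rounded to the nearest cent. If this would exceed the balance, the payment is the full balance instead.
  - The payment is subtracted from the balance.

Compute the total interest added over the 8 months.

$843.95

Month 1: opening $15,195.39; interest $182.34 → $15,377.73; payment $1,922.22; balance $13,455.51
Month 2: opening $13,455.51; interest $161.47 → $13,616.98; payment $1,945.28; balance $11,671.70
Month 3: opening $11,671.70; interest $140.06 → $11,811.76; payment $1,968.63; balance $9,843.13
Month 4: opening $9,843.13; interest $118.12 → $9,961.25; payment $1,992.25; balance $7,969.00
Month 5: opening $7,969.00; interest $95.63 → $8,064.63; payment $2,016.16; balance $6,048.47
Month 6: opening $6,048.47; interest $72.58 → $6,121.05; payment $2,040.35; balance $4,080.70
Month 7: opening $4,080.70; interest $48.97 → $4,129.67; payment $2,064.84; balance $2,064.83
Month 8: opening $2,064.83; interest $24.78 → $2,089.61; payment $2,089.61; balance $0.00
Total interest: $182.34 + $161.47 + $140.06 + $118.12 + $95.63 + $72.58 + $48.97 + $24.78 = $843.95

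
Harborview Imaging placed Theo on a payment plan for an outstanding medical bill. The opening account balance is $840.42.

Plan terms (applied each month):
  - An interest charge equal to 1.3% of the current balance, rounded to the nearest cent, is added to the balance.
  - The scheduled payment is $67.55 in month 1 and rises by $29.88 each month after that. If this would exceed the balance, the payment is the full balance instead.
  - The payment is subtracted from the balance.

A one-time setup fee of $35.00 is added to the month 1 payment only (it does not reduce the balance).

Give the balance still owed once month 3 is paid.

Month 1: opening $840.42; interest $10.93 → $851.35; payment $67.55 (+ $35.00 fee); balance $783.80
Month 2: opening $783.80; interest $10.19 → $793.99; payment $97.43; balance $696.56
Month 3: opening $696.56; interest $9.06 → $705.62; payment $127.31; balance $578.31

$578.31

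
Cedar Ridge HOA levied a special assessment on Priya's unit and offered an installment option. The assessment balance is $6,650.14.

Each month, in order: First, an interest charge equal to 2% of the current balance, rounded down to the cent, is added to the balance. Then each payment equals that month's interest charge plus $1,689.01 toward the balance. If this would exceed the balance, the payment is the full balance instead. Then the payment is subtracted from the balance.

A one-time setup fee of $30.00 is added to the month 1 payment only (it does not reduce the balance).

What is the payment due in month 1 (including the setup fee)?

Month 1: opening $6,650.14; interest $133.00 → $6,783.14; payment $1,822.01 (+ $30.00 fee); balance $4,961.13

$1,852.01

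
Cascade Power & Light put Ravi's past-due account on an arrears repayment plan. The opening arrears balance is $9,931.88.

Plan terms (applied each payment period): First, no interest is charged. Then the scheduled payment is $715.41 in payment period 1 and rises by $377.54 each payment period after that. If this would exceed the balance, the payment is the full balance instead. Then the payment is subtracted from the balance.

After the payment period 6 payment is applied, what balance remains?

$0.00

Payment period 1: opening $9,931.88; payment $715.41; balance $9,216.47
Payment period 2: opening $9,216.47; payment $1,092.95; balance $8,123.52
Payment period 3: opening $8,123.52; payment $1,470.49; balance $6,653.03
Payment period 4: opening $6,653.03; payment $1,848.03; balance $4,805.00
Payment period 5: opening $4,805.00; payment $2,225.57; balance $2,579.43
Payment period 6: opening $2,579.43; payment $2,579.43; balance $0.00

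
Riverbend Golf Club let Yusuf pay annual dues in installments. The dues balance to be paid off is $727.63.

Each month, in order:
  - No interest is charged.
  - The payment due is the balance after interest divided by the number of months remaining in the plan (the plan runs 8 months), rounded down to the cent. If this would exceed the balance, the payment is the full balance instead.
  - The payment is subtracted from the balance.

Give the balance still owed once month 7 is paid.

Month 1: $727.63 − $90.95 → $636.68
Month 2: $636.68 − $90.95 → $545.73
Month 3: $545.73 − $90.95 → $454.78
Month 4: $454.78 − $90.95 → $363.83
Month 5: $363.83 − $90.95 → $272.88
Month 6: $272.88 − $90.96 → $181.92
Month 7: $181.92 − $90.96 → $90.96

$90.96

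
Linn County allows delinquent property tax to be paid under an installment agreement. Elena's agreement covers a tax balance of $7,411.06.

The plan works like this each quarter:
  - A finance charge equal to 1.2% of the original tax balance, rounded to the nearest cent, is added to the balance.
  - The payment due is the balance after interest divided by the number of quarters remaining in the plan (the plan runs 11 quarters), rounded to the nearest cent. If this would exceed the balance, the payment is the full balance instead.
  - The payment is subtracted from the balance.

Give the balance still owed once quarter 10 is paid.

$853.36

# | Opening | Interest | Payment | End bal
1 | $7,411.06 | $88.93 | $681.82 | $6,818.17
2 | $6,818.17 | $88.93 | $690.71 | $6,216.39
3 | $6,216.39 | $88.93 | $700.59 | $5,604.73
4 | $5,604.73 | $88.93 | $711.71 | $4,981.95
5 | $4,981.95 | $88.93 | $724.41 | $4,346.47
6 | $4,346.47 | $88.93 | $739.23 | $3,696.17
7 | $3,696.17 | $88.93 | $757.02 | $3,028.08
8 | $3,028.08 | $88.93 | $779.25 | $2,337.76
9 | $2,337.76 | $88.93 | $808.90 | $1,617.79
10 | $1,617.79 | $88.93 | $853.36 | $853.36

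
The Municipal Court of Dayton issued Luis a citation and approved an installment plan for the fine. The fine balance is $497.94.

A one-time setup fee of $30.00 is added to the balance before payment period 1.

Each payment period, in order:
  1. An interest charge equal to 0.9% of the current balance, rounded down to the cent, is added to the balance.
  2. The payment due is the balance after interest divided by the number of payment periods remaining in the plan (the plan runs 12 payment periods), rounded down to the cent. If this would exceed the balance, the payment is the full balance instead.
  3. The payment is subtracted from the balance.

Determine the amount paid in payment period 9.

$47.68

Payment period 1: $527.94 +$4.75 interest = $532.69; pay $44.39 → $488.30
Payment period 2: $488.30 +$4.39 interest = $492.69; pay $44.79 → $447.90
Payment period 3: $447.90 +$4.03 interest = $451.93; pay $45.19 → $406.74
Payment period 4: $406.74 +$3.66 interest = $410.40; pay $45.60 → $364.80
Payment period 5: $364.80 +$3.28 interest = $368.08; pay $46.01 → $322.07
Payment period 6: $322.07 +$2.89 interest = $324.96; pay $46.42 → $278.54
Payment period 7: $278.54 +$2.50 interest = $281.04; pay $46.84 → $234.20
Payment period 8: $234.20 +$2.10 interest = $236.30; pay $47.26 → $189.04
Payment period 9: $189.04 +$1.70 interest = $190.74; pay $47.68 → $143.06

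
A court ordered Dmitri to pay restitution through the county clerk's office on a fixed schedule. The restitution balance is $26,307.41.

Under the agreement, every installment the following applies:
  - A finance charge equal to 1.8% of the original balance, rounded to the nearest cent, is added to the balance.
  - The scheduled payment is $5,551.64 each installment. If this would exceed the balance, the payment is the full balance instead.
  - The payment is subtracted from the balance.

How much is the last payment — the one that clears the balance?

$1,390.39

Installment 1: opening $26,307.41; interest $473.53 → $26,780.94; payment $5,551.64; balance $21,229.30
Installment 2: opening $21,229.30; interest $473.53 → $21,702.83; payment $5,551.64; balance $16,151.19
Installment 3: opening $16,151.19; interest $473.53 → $16,624.72; payment $5,551.64; balance $11,073.08
Installment 4: opening $11,073.08; interest $473.53 → $11,546.61; payment $5,551.64; balance $5,994.97
Installment 5: opening $5,994.97; interest $473.53 → $6,468.50; payment $5,551.64; balance $916.86
Installment 6: opening $916.86; interest $473.53 → $1,390.39; payment $1,390.39; balance $0.00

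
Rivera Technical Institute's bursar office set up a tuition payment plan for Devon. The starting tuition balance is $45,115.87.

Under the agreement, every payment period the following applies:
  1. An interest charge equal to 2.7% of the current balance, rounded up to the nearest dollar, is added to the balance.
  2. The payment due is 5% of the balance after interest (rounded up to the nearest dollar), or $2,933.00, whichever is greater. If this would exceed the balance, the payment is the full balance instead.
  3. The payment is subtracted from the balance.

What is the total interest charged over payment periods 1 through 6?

# | Opening | Interest | Payment | End bal
1 | $45,115.87 | $1,219.00 | $2,933.00 | $43,401.87
2 | $43,401.87 | $1,172.00 | $2,933.00 | $41,640.87
3 | $41,640.87 | $1,125.00 | $2,933.00 | $39,832.87
4 | $39,832.87 | $1,076.00 | $2,933.00 | $37,975.87
5 | $37,975.87 | $1,026.00 | $2,933.00 | $36,068.87
6 | $36,068.87 | $974.00 | $2,933.00 | $34,109.87
Total interest: $1,219.00 + $1,172.00 + $1,125.00 + $1,076.00 + $1,026.00 + $974.00 = $6,592.00

$6,592.00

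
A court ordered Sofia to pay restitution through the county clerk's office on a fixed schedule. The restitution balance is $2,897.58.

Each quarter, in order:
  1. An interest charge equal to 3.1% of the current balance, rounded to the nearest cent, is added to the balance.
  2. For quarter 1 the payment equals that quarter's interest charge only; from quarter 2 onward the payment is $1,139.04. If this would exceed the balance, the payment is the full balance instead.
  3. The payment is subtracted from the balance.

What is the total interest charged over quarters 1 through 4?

# | Opening | Interest | Payment | End bal
1 | $2,897.58 | $89.82 | $89.82 | $2,897.58
2 | $2,897.58 | $89.82 | $1,139.04 | $1,848.36
3 | $1,848.36 | $57.30 | $1,139.04 | $766.62
4 | $766.62 | $23.77 | $790.39 | $0.00
Total interest: $89.82 + $89.82 + $57.30 + $23.77 = $260.71

$260.71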